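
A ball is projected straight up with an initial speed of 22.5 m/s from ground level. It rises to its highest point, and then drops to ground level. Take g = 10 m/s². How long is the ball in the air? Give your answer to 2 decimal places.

4.50 s

Phase 1 (rising): v₀ = 22.5 m/s, a = -10 m/s².
v = v₀ + at → t = (0 − 22.5) / -10 = 2.25 s
v² = v₀² + 2aΔx → Δx = (0² − 22.5²)/(2·-10) = 25.3 m

Phase 2 (falling): v₀ = 0 m/s, a = -10 m/s².
Falls 25.3 m from rest: t = √(2·25.3/10) = 2.25 s; v = g·t = 22.5 m/s.
Total time = 2.25 + 2.25 = 4.50 s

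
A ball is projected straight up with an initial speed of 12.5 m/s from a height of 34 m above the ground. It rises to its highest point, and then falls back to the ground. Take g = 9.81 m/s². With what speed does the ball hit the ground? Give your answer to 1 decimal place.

28.7 m/s

Phase 1 (rising): v₀ = 12.5 m/s, a = -9.81 m/s².
v = v₀ + at → t = (0 − 12.5) / -9.81 = 1.27 s
v² = v₀² + 2aΔx → Δx = (0² − 12.5²)/(2·-9.81) = 7.96 m

Phase 2 (falling): v₀ = 0 m/s, a = -9.81 m/s².
Falls 42.0 m from rest: t = √(2·42.0/9.81) = 2.92 s; v = g·t = 28.7 m/s.
Final speed = 28.7 m/s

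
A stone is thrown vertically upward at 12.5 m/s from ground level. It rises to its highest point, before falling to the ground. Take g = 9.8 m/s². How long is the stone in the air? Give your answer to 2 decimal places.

2.55 s

Phase 1 (rising): v₀ = 12.5 m/s, a = -9.8 m/s².
v = v₀ + at → t = (0 − 12.5) / -9.8 = 1.28 s
v² = v₀² + 2aΔx → Δx = (0² − 12.5²)/(2·-9.8) = 7.97 m

Phase 2 (falling): v₀ = 0 m/s, a = -9.8 m/s².
Falls 7.97 m from rest: t = √(2·7.97/9.8) = 1.28 s; v = g·t = 12.5 m/s.
Total time = 1.28 + 1.28 = 2.55 s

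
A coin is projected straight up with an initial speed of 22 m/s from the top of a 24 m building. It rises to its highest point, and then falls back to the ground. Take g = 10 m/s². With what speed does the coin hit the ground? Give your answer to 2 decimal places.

Phase 1 (rising): v₀ = 22.0 m/s, a = -10 m/s².
v = v₀ + at → t = (0 − 22.0) / -10 = 2.20 s
v² = v₀² + 2aΔx → Δx = (0² − 22.0²)/(2·-10) = 24.2 m

Phase 2 (falling): v₀ = 0 m/s, a = -10 m/s².
Falls 48.2 m from rest: t = √(2·48.2/10) = 3.10 s; v = g·t = 31.0 m/s.
Final speed = 31.0 m/s

31.05 m/s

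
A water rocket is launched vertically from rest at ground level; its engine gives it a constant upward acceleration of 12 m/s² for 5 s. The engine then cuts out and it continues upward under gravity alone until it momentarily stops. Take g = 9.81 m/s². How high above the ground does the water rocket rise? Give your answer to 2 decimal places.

Phase 1 (powered ascent): v₀ = 0 m/s, a = 12 m/s².
v = v₀ + at = 0 + (12)(5) = 60.0 m/s
Δx = v₀t + ½at² = 0·5 + 0.5·12·5² = 150 m

Phase 2 (coasting upward): v₀ = 60.0 m/s, a = -9.81 m/s².
v = v₀ + at → t = (0 − 60.0) / -9.81 = 6.12 s
v² = v₀² + 2aΔx → Δx = (0² − 60.0²)/(2·-9.81) = 183 m
Maximum height = 150 + 183 = 333 m

333.49 m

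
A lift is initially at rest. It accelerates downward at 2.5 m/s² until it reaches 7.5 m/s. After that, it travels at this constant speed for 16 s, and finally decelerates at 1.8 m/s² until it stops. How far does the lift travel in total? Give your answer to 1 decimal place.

Phase 1 (accelerating): v₀ = 0 m/s, a = 2.5 m/s².
v = v₀ + at → t = (7.5 − 0) / 2.5 = 3.00 s
v² = v₀² + 2aΔx → Δx = (7.5² − 0²)/(2·2.5) = 11.2 m

Phase 2 (constant speed): v₀ = 7.50 m/s, a = 0 m/s².
v = v₀ + at = 7.50 + (0)(16) = 7.50 m/s
Δx = v₀t + ½at² = 7.50·16 + 0.5·0·16² = 120 m

Phase 3 (decelerating): v₀ = 7.50 m/s, a = -1.8 m/s².
v = v₀ + at → t = (0 − 7.50) / -1.8 = 4.17 s
v² = v₀² + 2aΔx → Δx = (0² − 7.50²)/(2·-1.8) = 15.6 m
Total distance = 11.2 + 120 + 15.6 = 147 m

146.9 m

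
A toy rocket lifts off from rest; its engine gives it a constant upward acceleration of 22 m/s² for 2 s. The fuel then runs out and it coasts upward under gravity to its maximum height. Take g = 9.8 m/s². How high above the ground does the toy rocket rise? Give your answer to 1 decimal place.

142.8 m

Phase 1 (powered ascent): v₀ = 0 m/s, a = 22 m/s².
v = v₀ + at = 0 + (22)(2) = 44.0 m/s
Δx = v₀t + ½at² = 0·2 + 0.5·22·2² = 44.0 m

Phase 2 (coasting upward): v₀ = 44.0 m/s, a = -9.8 m/s².
v = v₀ + at → t = (0 − 44.0) / -9.8 = 4.49 s
v² = v₀² + 2aΔx → Δx = (0² − 44.0²)/(2·-9.8) = 98.8 m
Maximum height = 44.0 + 98.8 = 143 m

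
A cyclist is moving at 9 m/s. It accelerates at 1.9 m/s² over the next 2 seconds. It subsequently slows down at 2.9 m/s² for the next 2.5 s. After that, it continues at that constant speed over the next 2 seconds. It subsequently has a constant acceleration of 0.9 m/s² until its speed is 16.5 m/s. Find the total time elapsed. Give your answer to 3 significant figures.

18.7 s

Phase 1 (accelerating): v₀ = 9.00 m/s, a = 1.9 m/s².
v = v₀ + at = 9.00 + (1.9)(2) = 12.8 m/s
Δx = v₀t + ½at² = 9.00·2 + 0.5·1.9·2² = 21.8 m

Phase 2 (decelerating): v₀ = 12.8 m/s, a = -2.9 m/s².
v = v₀ + at = 12.8 + (-2.9)(2.5) = 5.55 m/s
Δx = v₀t + ½at² = 12.8·2.5 + 0.5·-2.9·2.5² = 22.9 m

Phase 3 (constant speed): v₀ = 5.55 m/s, a = 0 m/s².
v = v₀ + at = 5.55 + (0)(2) = 5.55 m/s
Δx = v₀t + ½at² = 5.55·2 + 0.5·0·2² = 11.1 m

Phase 4 (accelerating): v₀ = 5.55 m/s, a = 0.9 m/s².
v = v₀ + at → t = (16.5 − 5.55) / 0.9 = 12.2 s
v² = v₀² + 2aΔx → Δx = (16.5² − 5.55²)/(2·0.9) = 134 m
Total time = 2.00 + 2.50 + 2.00 + 12.2 = 18.7 s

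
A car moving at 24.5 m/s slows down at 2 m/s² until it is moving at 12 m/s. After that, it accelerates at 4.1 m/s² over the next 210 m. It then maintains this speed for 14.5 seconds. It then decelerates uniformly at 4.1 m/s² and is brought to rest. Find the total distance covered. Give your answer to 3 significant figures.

1180 m

Phase 1 (decelerating): v₀ = 24.5 m/s, a = -2 m/s².
v = v₀ + at → t = (12 − 24.5) / -2 = 6.25 s
v² = v₀² + 2aΔx → Δx = (12² − 24.5²)/(2·-2) = 114 m

Phase 2 (accelerating): v₀ = 12.0 m/s, a = 4.1 m/s².
v² = v₀² + 2aΔx = 12.0² + 2·4.1·210 = 1870 → v = 43.2 m/s
t = (v − v₀)/a = (43.2 − 12.0)/4.1 = 7.61 s

Phase 3 (constant speed): v₀ = 43.2 m/s, a = 0 m/s².
v = v₀ + at = 43.2 + (0)(14.5) = 43.2 m/s
Δx = v₀t + ½at² = 43.2·14.5 + 0.5·0·14.5² = 626 m

Phase 4 (decelerating): v₀ = 43.2 m/s, a = -4.1 m/s².
v = v₀ + at → t = (0 − 43.2) / -4.1 = 10.5 s
v² = v₀² + 2aΔx → Δx = (0² − 43.2²)/(2·-4.1) = 228 m
Total distance = 114 + 210 + 626 + 228 = 1180 m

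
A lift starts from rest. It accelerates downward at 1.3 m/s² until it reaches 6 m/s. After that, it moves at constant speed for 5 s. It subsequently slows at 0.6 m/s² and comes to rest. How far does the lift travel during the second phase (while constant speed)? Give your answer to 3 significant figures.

30.0 m

Phase 1 (accelerating): v₀ = 0 m/s, a = 1.3 m/s².
v = v₀ + at → t = (6 − 0) / 1.3 = 4.62 s
v² = v₀² + 2aΔx → Δx = (6² − 0²)/(2·1.3) = 13.8 m

Phase 2 (constant speed): v₀ = 6.00 m/s, a = 0 m/s².
v = v₀ + at = 6.00 + (0)(5) = 6.00 m/s
Δx = v₀t + ½at² = 6.00·5 + 0.5·0·5² = 30.0 m
Distance in phase 2 = 30.0 m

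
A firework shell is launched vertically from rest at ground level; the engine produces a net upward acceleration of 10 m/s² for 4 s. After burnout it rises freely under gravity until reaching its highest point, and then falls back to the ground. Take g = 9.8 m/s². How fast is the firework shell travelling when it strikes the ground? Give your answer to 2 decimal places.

56.28 m/s

Phase 1 (powered ascent): v₀ = 0 m/s, a = 10 m/s².
v = v₀ + at = 0 + (10)(4) = 40.0 m/s
Δx = v₀t + ½at² = 0·4 + 0.5·10·4² = 80.0 m

Phase 2 (coasting upward): v₀ = 40.0 m/s, a = -9.8 m/s².
v = v₀ + at → t = (0 − 40.0) / -9.8 = 4.08 s
v² = v₀² + 2aΔx → Δx = (0² − 40.0²)/(2·-9.8) = 81.6 m

Phase 3 (free fall): v₀ = 0 m/s, a = -9.8 m/s².
Falls 162 m from rest: t = √(2·162/9.8) = 5.74 s; v = g·t = 56.3 m/s.
Impact speed = 56.3 m/s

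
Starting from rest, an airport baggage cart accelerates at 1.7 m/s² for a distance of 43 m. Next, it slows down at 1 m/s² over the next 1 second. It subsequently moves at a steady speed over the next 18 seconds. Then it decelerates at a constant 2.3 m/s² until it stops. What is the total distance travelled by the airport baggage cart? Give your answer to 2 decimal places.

Phase 1 (accelerating): v₀ = 0 m/s, a = 1.7 m/s².
v² = v₀² + 2aΔx = 0² + 2·1.7·43 = 146 → v = 12.1 m/s
t = (v − v₀)/a = (12.1 − 0)/1.7 = 7.11 s

Phase 2 (decelerating): v₀ = 12.1 m/s, a = -1 m/s².
v = v₀ + at = 12.1 + (-1)(1) = 11.1 m/s
Δx = v₀t + ½at² = 12.1·1 + 0.5·-1·1² = 11.6 m

Phase 3 (constant speed): v₀ = 11.1 m/s, a = 0 m/s².
v = v₀ + at = 11.1 + (0)(18) = 11.1 m/s
Δx = v₀t + ½at² = 11.1·18 + 0.5·0·18² = 200 m

Phase 4 (decelerating): v₀ = 11.1 m/s, a = -2.3 m/s².
v = v₀ + at → t = (0 − 11.1) / -2.3 = 4.82 s
v² = v₀² + 2aΔx → Δx = (0² − 11.1²)/(2·-2.3) = 26.7 m
Total distance = 43.0 + 11.6 + 200 + 26.7 = 281 m

280.98 m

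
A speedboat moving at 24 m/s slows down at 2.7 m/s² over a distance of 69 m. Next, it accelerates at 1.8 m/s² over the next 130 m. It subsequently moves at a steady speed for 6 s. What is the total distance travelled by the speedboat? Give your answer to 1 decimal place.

354.5 m

Phase 1 (decelerating): v₀ = 24.0 m/s, a = -2.7 m/s².
v² = v₀² + 2aΔx = 24.0² + 2·-2.7·69 = 203 → v = 14.3 m/s
t = (v − v₀)/a = (14.3 − 24.0)/-2.7 = 3.61 s

Phase 2 (accelerating): v₀ = 14.3 m/s, a = 1.8 m/s².
v² = v₀² + 2aΔx = 14.3² + 2·1.8·130 = 671 → v = 25.9 m/s
t = (v − v₀)/a = (25.9 − 14.3)/1.8 = 6.47 s

Phase 3 (constant speed): v₀ = 25.9 m/s, a = 0 m/s².
v = v₀ + at = 25.9 + (0)(6) = 25.9 m/s
Δx = v₀t + ½at² = 25.9·6 + 0.5·0·6² = 155 m
Total distance = 69.0 + 130 + 155 = 354 m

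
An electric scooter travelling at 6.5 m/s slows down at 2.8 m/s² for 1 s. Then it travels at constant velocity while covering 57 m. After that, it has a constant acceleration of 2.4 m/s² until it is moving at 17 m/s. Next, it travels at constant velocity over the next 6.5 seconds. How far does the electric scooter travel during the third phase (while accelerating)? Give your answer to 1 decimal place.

Phase 1 (decelerating): v₀ = 6.50 m/s, a = -2.8 m/s².
v = v₀ + at = 6.50 + (-2.8)(1) = 3.70 m/s
Δx = v₀t + ½at² = 6.50·1 + 0.5·-2.8·1² = 5.10 m

Phase 2 (constant speed): v₀ = 3.70 m/s, a = 0 m/s².
Constant speed: t = d/v = 57/3.70 = 15.4 s

Phase 3 (accelerating): v₀ = 3.70 m/s, a = 2.4 m/s².
v = v₀ + at → t = (17 − 3.70) / 2.4 = 5.54 s
v² = v₀² + 2aΔx → Δx = (17² − 3.70²)/(2·2.4) = 57.4 m
Distance in phase 3 = 57.4 m

57.4 m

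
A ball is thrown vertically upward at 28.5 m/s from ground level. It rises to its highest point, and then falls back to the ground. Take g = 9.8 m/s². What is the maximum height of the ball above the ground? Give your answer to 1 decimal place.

Phase 1 (rising): v₀ = 28.5 m/s, a = -9.8 m/s².
v = v₀ + at → t = (0 − 28.5) / -9.8 = 2.91 s
v² = v₀² + 2aΔx → Δx = (0² − 28.5²)/(2·-9.8) = 41.4 m
Maximum height = 41.4 m

41.4 m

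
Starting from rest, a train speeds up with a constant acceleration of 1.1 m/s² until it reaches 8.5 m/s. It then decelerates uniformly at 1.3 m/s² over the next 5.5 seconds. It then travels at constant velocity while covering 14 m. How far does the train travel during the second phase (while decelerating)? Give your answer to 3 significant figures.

27.1 m

Phase 1 (accelerating): v₀ = 0 m/s, a = 1.1 m/s².
v = v₀ + at → t = (8.5 − 0) / 1.1 = 7.73 s
v² = v₀² + 2aΔx → Δx = (8.5² − 0²)/(2·1.1) = 32.8 m

Phase 2 (decelerating): v₀ = 8.50 m/s, a = -1.3 m/s².
v = v₀ + at = 8.50 + (-1.3)(5.5) = 1.35 m/s
Δx = v₀t + ½at² = 8.50·5.5 + 0.5·-1.3·5.5² = 27.1 m
Distance in phase 2 = 27.1 m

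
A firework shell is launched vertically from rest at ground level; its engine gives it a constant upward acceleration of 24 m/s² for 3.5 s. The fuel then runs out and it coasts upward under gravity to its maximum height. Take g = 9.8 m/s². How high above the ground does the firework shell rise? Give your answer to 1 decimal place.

507.0 m

Phase 1 (powered ascent): v₀ = 0 m/s, a = 24 m/s².
v = v₀ + at = 0 + (24)(3.5) = 84.0 m/s
Δx = v₀t + ½at² = 0·3.5 + 0.5·24·3.5² = 147 m

Phase 2 (coasting upward): v₀ = 84.0 m/s, a = -9.8 m/s².
v = v₀ + at → t = (0 − 84.0) / -9.8 = 8.57 s
v² = v₀² + 2aΔx → Δx = (0² − 84.0²)/(2·-9.8) = 360 m
Maximum height = 147 + 360 = 507 m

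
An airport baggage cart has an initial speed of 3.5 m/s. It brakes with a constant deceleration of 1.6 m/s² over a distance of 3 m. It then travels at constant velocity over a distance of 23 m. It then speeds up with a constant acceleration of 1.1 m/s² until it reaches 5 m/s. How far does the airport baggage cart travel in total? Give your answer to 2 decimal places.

Phase 1 (decelerating): v₀ = 3.50 m/s, a = -1.6 m/s².
v² = v₀² + 2aΔx = 3.50² + 2·-1.6·3 = 2.65 → v = 1.63 m/s
t = (v − v₀)/a = (1.63 − 3.50)/-1.6 = 1.17 s

Phase 2 (constant speed): v₀ = 1.63 m/s, a = 0 m/s².
Constant speed: t = d/v = 23/1.63 = 14.1 s

Phase 3 (accelerating): v₀ = 1.63 m/s, a = 1.1 m/s².
v = v₀ + at → t = (5 − 1.63) / 1.1 = 3.07 s
v² = v₀² + 2aΔx → Δx = (5² − 1.63²)/(2·1.1) = 10.2 m
Total distance = 3.00 + 23.0 + 10.2 = 36.2 m

36.16 m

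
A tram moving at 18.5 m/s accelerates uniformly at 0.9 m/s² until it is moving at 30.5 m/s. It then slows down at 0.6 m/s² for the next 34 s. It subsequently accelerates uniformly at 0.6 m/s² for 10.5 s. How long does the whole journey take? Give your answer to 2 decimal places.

57.83 s

Phase 1 (accelerating): v₀ = 18.5 m/s, a = 0.9 m/s².
v = v₀ + at → t = (30.5 − 18.5) / 0.9 = 13.3 s
v² = v₀² + 2aΔx → Δx = (30.5² − 18.5²)/(2·0.9) = 327 m

Phase 2 (decelerating): v₀ = 30.5 m/s, a = -0.6 m/s².
v = v₀ + at = 30.5 + (-0.6)(34) = 10.1 m/s
Δx = v₀t + ½at² = 30.5·34 + 0.5·-0.6·34² = 690 m

Phase 3 (accelerating): v₀ = 10.1 m/s, a = 0.6 m/s².
v = v₀ + at = 10.1 + (0.6)(10.5) = 16.4 m/s
Δx = v₀t + ½at² = 10.1·10.5 + 0.5·0.6·10.5² = 139 m
Total time = 13.3 + 34.0 + 10.5 = 57.8 s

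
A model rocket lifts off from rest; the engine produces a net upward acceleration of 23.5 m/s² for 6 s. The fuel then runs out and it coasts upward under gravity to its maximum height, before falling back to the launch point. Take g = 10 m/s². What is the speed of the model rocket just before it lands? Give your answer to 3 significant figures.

Phase 1 (powered ascent): v₀ = 0 m/s, a = 23.5 m/s².
v = v₀ + at = 0 + (23.5)(6) = 141 m/s
Δx = v₀t + ½at² = 0·6 + 0.5·23.5·6² = 423 m

Phase 2 (coasting upward): v₀ = 141 m/s, a = -10 m/s².
v = v₀ + at → t = (0 − 141) / -10 = 14.1 s
v² = v₀² + 2aΔx → Δx = (0² − 141²)/(2·-10) = 994 m

Phase 3 (free fall): v₀ = 0 m/s, a = -10 m/s².
Falls 1420 m from rest: t = √(2·1420/10) = 16.8 s; v = g·t = 168 m/s.
Impact speed = 168 m/s

168 m/s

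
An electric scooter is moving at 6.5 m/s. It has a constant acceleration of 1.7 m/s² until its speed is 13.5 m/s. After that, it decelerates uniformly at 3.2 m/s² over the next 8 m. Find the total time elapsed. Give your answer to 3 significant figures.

4.76 s

Phase 1 (accelerating): v₀ = 6.50 m/s, a = 1.7 m/s².
v = v₀ + at → t = (13.5 − 6.50) / 1.7 = 4.12 s
v² = v₀² + 2aΔx → Δx = (13.5² − 6.50²)/(2·1.7) = 41.2 m

Phase 2 (decelerating): v₀ = 13.5 m/s, a = -3.2 m/s².
v² = v₀² + 2aΔx = 13.5² + 2·-3.2·8 = 131 → v = 11.4 m/s
t = (v − v₀)/a = (11.4 − 13.5)/-3.2 = 0.641 s
Total time = 4.12 + 0.641 = 4.76 s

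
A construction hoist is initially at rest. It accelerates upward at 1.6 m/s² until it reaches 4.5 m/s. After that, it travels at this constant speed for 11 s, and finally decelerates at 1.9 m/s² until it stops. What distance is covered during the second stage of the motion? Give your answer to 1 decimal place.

49.5 m

Phase 1 (accelerating): v₀ = 0 m/s, a = 1.6 m/s².
v = v₀ + at → t = (4.5 − 0) / 1.6 = 2.81 s
v² = v₀² + 2aΔx → Δx = (4.5² − 0²)/(2·1.6) = 6.33 m

Phase 2 (constant speed): v₀ = 4.50 m/s, a = 0 m/s².
v = v₀ + at = 4.50 + (0)(11) = 4.50 m/s
Δx = v₀t + ½at² = 4.50·11 + 0.5·0·11² = 49.5 m
Distance in phase 2 = 49.5 m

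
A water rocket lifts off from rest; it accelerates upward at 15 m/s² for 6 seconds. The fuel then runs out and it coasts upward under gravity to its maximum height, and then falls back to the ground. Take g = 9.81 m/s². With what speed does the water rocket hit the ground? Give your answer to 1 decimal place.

Phase 1 (powered ascent): v₀ = 0 m/s, a = 15 m/s².
v = v₀ + at = 0 + (15)(6) = 90.0 m/s
Δx = v₀t + ½at² = 0·6 + 0.5·15·6² = 270 m

Phase 2 (coasting upward): v₀ = 90.0 m/s, a = -9.81 m/s².
v = v₀ + at → t = (0 − 90.0) / -9.81 = 9.17 s
v² = v₀² + 2aΔx → Δx = (0² − 90.0²)/(2·-9.81) = 413 m

Phase 3 (free fall): v₀ = 0 m/s, a = -9.81 m/s².
Falls 683 m from rest: t = √(2·683/9.81) = 11.8 s; v = g·t = 116 m/s.
Impact speed = 116 m/s

115.7 m/s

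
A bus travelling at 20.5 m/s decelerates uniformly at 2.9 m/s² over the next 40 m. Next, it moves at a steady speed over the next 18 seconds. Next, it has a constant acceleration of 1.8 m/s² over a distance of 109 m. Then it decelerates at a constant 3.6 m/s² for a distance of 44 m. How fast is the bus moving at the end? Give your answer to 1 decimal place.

Phase 1 (decelerating): v₀ = 20.5 m/s, a = -2.9 m/s².
v² = v₀² + 2aΔx = 20.5² + 2·-2.9·40 = 188 → v = 13.7 m/s
t = (v − v₀)/a = (13.7 − 20.5)/-2.9 = 2.34 s

Phase 2 (constant speed): v₀ = 13.7 m/s, a = 0 m/s².
v = v₀ + at = 13.7 + (0)(18) = 13.7 m/s
Δx = v₀t + ½at² = 13.7·18 + 0.5·0·18² = 247 m

Phase 3 (accelerating): v₀ = 13.7 m/s, a = 1.8 m/s².
v² = v₀² + 2aΔx = 13.7² + 2·1.8·109 = 581 → v = 24.1 m/s
t = (v − v₀)/a = (24.1 − 13.7)/1.8 = 5.76 s

Phase 4 (decelerating): v₀ = 24.1 m/s, a = -3.6 m/s².
v² = v₀² + 2aΔx = 24.1² + 2·-3.6·44 = 264 → v = 16.2 m/s
t = (v − v₀)/a = (16.2 − 24.1)/-3.6 = 2.18 s
Final speed = 16.2 m/s

16.2 m/s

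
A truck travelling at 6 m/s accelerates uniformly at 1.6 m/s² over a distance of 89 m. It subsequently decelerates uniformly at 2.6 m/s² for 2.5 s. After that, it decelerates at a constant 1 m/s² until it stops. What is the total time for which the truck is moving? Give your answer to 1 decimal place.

21.4 s

Phase 1 (accelerating): v₀ = 6.00 m/s, a = 1.6 m/s².
v² = v₀² + 2aΔx = 6.00² + 2·1.6·89 = 321 → v = 17.9 m/s
t = (v − v₀)/a = (17.9 − 6.00)/1.6 = 7.44 s

Phase 2 (decelerating): v₀ = 17.9 m/s, a = -2.6 m/s².
v = v₀ + at = 17.9 + (-2.6)(2.5) = 11.4 m/s
Δx = v₀t + ½at² = 17.9·2.5 + 0.5·-2.6·2.5² = 36.7 m

Phase 3 (decelerating): v₀ = 11.4 m/s, a = -1 m/s².
v = v₀ + at → t = (0 − 11.4) / -1 = 11.4 s
v² = v₀² + 2aΔx → Δx = (0² − 11.4²)/(2·-1) = 65.1 m
Total time = 7.44 + 2.50 + 11.4 = 21.4 s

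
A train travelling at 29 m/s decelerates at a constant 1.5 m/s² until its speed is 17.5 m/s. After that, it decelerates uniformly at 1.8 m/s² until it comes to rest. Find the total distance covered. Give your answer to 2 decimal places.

Phase 1 (decelerating): v₀ = 29.0 m/s, a = -1.5 m/s².
v = v₀ + at → t = (17.5 − 29.0) / -1.5 = 7.67 s
v² = v₀² + 2aΔx → Δx = (17.5² − 29.0²)/(2·-1.5) = 178 m

Phase 2 (decelerating): v₀ = 17.5 m/s, a = -1.8 m/s².
v = v₀ + at → t = (0 − 17.5) / -1.8 = 9.72 s
v² = v₀² + 2aΔx → Δx = (0² − 17.5²)/(2·-1.8) = 85.1 m
Total distance = 178 + 85.1 = 263 m

263.32 m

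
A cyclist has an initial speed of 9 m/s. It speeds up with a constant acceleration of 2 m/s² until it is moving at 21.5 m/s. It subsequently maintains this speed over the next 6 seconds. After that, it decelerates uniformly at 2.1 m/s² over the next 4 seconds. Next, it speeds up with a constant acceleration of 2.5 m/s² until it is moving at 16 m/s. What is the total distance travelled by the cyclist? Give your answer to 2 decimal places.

310.39 m

Phase 1 (accelerating): v₀ = 9.00 m/s, a = 2 m/s².
v = v₀ + at → t = (21.5 − 9.00) / 2 = 6.25 s
v² = v₀² + 2aΔx → Δx = (21.5² − 9.00²)/(2·2) = 95.3 m

Phase 2 (constant speed): v₀ = 21.5 m/s, a = 0 m/s².
v = v₀ + at = 21.5 + (0)(6) = 21.5 m/s
Δx = v₀t + ½at² = 21.5·6 + 0.5·0·6² = 129 m

Phase 3 (decelerating): v₀ = 21.5 m/s, a = -2.1 m/s².
v = v₀ + at = 21.5 + (-2.1)(4) = 13.1 m/s
Δx = v₀t + ½at² = 21.5·4 + 0.5·-2.1·4² = 69.2 m

Phase 4 (accelerating): v₀ = 13.1 m/s, a = 2.5 m/s².
v = v₀ + at → t = (16 − 13.1) / 2.5 = 1.16 s
v² = v₀² + 2aΔx → Δx = (16² − 13.1²)/(2·2.5) = 16.9 m
Total distance = 95.3 + 129 + 69.2 + 16.9 = 310 m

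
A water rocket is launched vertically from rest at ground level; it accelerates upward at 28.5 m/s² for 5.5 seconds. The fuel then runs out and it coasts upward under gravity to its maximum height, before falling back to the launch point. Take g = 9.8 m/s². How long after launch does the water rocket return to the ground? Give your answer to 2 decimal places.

40.04 s

Phase 1 (powered ascent): v₀ = 0 m/s, a = 28.5 m/s².
v = v₀ + at = 0 + (28.5)(5.5) = 157 m/s
Δx = v₀t + ½at² = 0·5.5 + 0.5·28.5·5.5² = 431 m

Phase 2 (coasting upward): v₀ = 157 m/s, a = -9.8 m/s².
v = v₀ + at → t = (0 − 157) / -9.8 = 16.0 s
v² = v₀² + 2aΔx → Δx = (0² − 157²)/(2·-9.8) = 1250 m

Phase 3 (free fall): v₀ = 0 m/s, a = -9.8 m/s².
Falls 1680 m from rest: t = √(2·1680/9.8) = 18.5 s; v = g·t = 182 m/s.
Total time = 5.50 + 16.0 + 18.5 = 40.0 s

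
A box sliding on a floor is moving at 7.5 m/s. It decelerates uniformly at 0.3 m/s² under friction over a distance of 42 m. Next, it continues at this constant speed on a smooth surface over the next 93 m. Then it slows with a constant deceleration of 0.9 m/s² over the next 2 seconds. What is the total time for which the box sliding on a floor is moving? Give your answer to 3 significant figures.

Phase 1 (decelerating): v₀ = 7.50 m/s, a = -0.3 m/s².
v² = v₀² + 2aΔx = 7.50² + 2·-0.3·42 = 31.1 → v = 5.57 m/s
t = (v − v₀)/a = (5.57 − 7.50)/-0.3 = 6.43 s

Phase 2 (constant speed): v₀ = 5.57 m/s, a = 0 m/s².
Constant speed: t = d/v = 93/5.57 = 16.7 s

Phase 3 (decelerating): v₀ = 5.57 m/s, a = -0.9 m/s².
v = v₀ + at = 5.57 + (-0.9)(2) = 3.77 m/s
Δx = v₀t + ½at² = 5.57·2 + 0.5·-0.9·2² = 9.34 m
Total time = 6.43 + 16.7 + 2.00 = 25.1 s

25.1 s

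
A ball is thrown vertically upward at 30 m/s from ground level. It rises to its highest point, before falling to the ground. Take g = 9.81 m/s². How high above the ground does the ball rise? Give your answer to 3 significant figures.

Phase 1 (rising): v₀ = 30.0 m/s, a = -9.81 m/s².
v = v₀ + at → t = (0 − 30.0) / -9.81 = 3.06 s
v² = v₀² + 2aΔx → Δx = (0² − 30.0²)/(2·-9.81) = 45.9 m
Maximum height = 45.9 m

45.9 m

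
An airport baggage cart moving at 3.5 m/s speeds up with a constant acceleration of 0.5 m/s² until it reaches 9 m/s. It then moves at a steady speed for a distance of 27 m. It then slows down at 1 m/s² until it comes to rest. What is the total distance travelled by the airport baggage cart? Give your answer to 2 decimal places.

136.25 m

Phase 1 (accelerating): v₀ = 3.50 m/s, a = 0.5 m/s².
v = v₀ + at → t = (9 − 3.50) / 0.5 = 11.0 s
v² = v₀² + 2aΔx → Δx = (9² − 3.50²)/(2·0.5) = 68.8 m

Phase 2 (constant speed): v₀ = 9.00 m/s, a = 0 m/s².
Constant speed: t = d/v = 27/9.00 = 3.00 s

Phase 3 (decelerating): v₀ = 9.00 m/s, a = -1 m/s².
v = v₀ + at → t = (0 − 9.00) / -1 = 9.00 s
v² = v₀² + 2aΔx → Δx = (0² − 9.00²)/(2·-1) = 40.5 m
Total distance = 68.8 + 27.0 + 40.5 = 136 m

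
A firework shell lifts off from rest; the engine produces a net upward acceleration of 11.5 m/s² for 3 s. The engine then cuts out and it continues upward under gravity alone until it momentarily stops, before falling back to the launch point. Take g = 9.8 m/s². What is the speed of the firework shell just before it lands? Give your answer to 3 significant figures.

47.0 m/s

Phase 1 (powered ascent): v₀ = 0 m/s, a = 11.5 m/s².
v = v₀ + at = 0 + (11.5)(3) = 34.5 m/s
Δx = v₀t + ½at² = 0·3 + 0.5·11.5·3² = 51.8 m

Phase 2 (coasting upward): v₀ = 34.5 m/s, a = -9.8 m/s².
v = v₀ + at → t = (0 − 34.5) / -9.8 = 3.52 s
v² = v₀² + 2aΔx → Δx = (0² − 34.5²)/(2·-9.8) = 60.7 m

Phase 3 (free fall): v₀ = 0 m/s, a = -9.8 m/s².
Falls 112 m from rest: t = √(2·112/9.8) = 4.79 s; v = g·t = 47.0 m/s.
Impact speed = 47.0 m/s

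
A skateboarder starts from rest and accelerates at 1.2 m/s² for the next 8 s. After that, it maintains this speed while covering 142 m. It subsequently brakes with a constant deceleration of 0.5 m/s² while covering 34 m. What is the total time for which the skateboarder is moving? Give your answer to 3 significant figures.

26.7 s

Phase 1 (accelerating): v₀ = 0 m/s, a = 1.2 m/s².
v = v₀ + at = 0 + (1.2)(8) = 9.60 m/s
Δx = v₀t + ½at² = 0·8 + 0.5·1.2·8² = 38.4 m

Phase 2 (constant speed): v₀ = 9.60 m/s, a = 0 m/s².
Constant speed: t = d/v = 142/9.60 = 14.8 s

Phase 3 (decelerating): v₀ = 9.60 m/s, a = -0.5 m/s².
v² = v₀² + 2aΔx = 9.60² + 2·-0.5·34 = 58.2 → v = 7.63 m/s
t = (v − v₀)/a = (7.63 − 9.60)/-0.5 = 3.95 s
Total time = 8.00 + 14.8 + 3.95 = 26.7 s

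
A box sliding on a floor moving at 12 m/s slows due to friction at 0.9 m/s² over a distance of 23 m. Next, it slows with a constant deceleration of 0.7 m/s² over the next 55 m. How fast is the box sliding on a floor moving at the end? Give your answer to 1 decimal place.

Phase 1 (decelerating): v₀ = 12.0 m/s, a = -0.9 m/s².
v² = v₀² + 2aΔx = 12.0² + 2·-0.9·23 = 103 → v = 10.1 m/s
t = (v − v₀)/a = (10.1 − 12.0)/-0.9 = 2.08 s

Phase 2 (decelerating): v₀ = 10.1 m/s, a = -0.7 m/s².
v² = v₀² + 2aΔx = 10.1² + 2·-0.7·55 = 25.6 → v = 5.06 m/s
t = (v − v₀)/a = (5.06 − 10.1)/-0.7 = 7.24 s
Final speed = 5.06 m/s

5.1 m/s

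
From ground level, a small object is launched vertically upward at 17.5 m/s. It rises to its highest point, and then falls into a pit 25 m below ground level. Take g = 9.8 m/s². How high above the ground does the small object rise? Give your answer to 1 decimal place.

Phase 1 (rising): v₀ = 17.5 m/s, a = -9.8 m/s².
v = v₀ + at → t = (0 − 17.5) / -9.8 = 1.79 s
v² = v₀² + 2aΔx → Δx = (0² − 17.5²)/(2·-9.8) = 15.6 m
Maximum height = 15.6 m

15.6 m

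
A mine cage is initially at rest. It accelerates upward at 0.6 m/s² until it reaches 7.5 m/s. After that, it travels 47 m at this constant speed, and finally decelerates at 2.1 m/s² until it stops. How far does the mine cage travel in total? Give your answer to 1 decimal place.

107.3 m

Phase 1 (accelerating): v₀ = 0 m/s, a = 0.6 m/s².
v = v₀ + at → t = (7.5 − 0) / 0.6 = 12.5 s
v² = v₀² + 2aΔx → Δx = (7.5² − 0²)/(2·0.6) = 46.9 m

Phase 2 (constant speed): v₀ = 7.50 m/s, a = 0 m/s².
Constant speed: t = d/v = 47/7.50 = 6.27 s

Phase 3 (decelerating): v₀ = 7.50 m/s, a = -2.1 m/s².
v = v₀ + at → t = (0 − 7.50) / -2.1 = 3.57 s
v² = v₀² + 2aΔx → Δx = (0² − 7.50²)/(2·-2.1) = 13.4 m
Total distance = 46.9 + 47.0 + 13.4 = 107 m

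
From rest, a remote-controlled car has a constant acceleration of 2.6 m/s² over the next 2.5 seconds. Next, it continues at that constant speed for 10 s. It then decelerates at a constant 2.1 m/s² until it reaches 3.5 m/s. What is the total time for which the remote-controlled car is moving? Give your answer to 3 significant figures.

Phase 1 (accelerating): v₀ = 0 m/s, a = 2.6 m/s².
v = v₀ + at = 0 + (2.6)(2.5) = 6.50 m/s
Δx = v₀t + ½at² = 0·2.5 + 0.5·2.6·2.5² = 8.12 m

Phase 2 (constant speed): v₀ = 6.50 m/s, a = 0 m/s².
v = v₀ + at = 6.50 + (0)(10) = 6.50 m/s
Δx = v₀t + ½at² = 6.50·10 + 0.5·0·10² = 65.0 m

Phase 3 (decelerating): v₀ = 6.50 m/s, a = -2.1 m/s².
v = v₀ + at → t = (3.5 − 6.50) / -2.1 = 1.43 s
v² = v₀² + 2aΔx → Δx = (3.5² − 6.50²)/(2·-2.1) = 7.14 m
Total time = 2.50 + 10.0 + 1.43 = 13.9 s

13.9 s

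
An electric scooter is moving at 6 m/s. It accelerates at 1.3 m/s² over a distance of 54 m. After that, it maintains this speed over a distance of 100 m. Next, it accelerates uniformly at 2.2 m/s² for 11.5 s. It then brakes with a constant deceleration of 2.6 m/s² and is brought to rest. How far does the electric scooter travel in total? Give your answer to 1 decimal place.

Phase 1 (accelerating): v₀ = 6.00 m/s, a = 1.3 m/s².
v² = v₀² + 2aΔx = 6.00² + 2·1.3·54 = 176 → v = 13.3 m/s
t = (v − v₀)/a = (13.3 − 6.00)/1.3 = 5.60 s

Phase 2 (constant speed): v₀ = 13.3 m/s, a = 0 m/s².
Constant speed: t = d/v = 100/13.3 = 7.53 s

Phase 3 (accelerating): v₀ = 13.3 m/s, a = 2.2 m/s².
v = v₀ + at = 13.3 + (2.2)(11.5) = 38.6 m/s
Δx = v₀t + ½at² = 13.3·11.5 + 0.5·2.2·11.5² = 298 m

Phase 4 (decelerating): v₀ = 38.6 m/s, a = -2.6 m/s².
v = v₀ + at → t = (0 − 38.6) / -2.6 = 14.8 s
v² = v₀² + 2aΔx → Δx = (0² − 38.6²)/(2·-2.6) = 286 m
Total distance = 54.0 + 100 + 298 + 286 = 738 m

738.5 m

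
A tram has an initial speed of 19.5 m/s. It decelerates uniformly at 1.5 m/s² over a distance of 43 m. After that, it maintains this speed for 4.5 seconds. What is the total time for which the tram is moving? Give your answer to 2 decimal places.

6.93 s

Phase 1 (decelerating): v₀ = 19.5 m/s, a = -1.5 m/s².
v² = v₀² + 2aΔx = 19.5² + 2·-1.5·43 = 251 → v = 15.9 m/s
t = (v − v₀)/a = (15.9 − 19.5)/-1.5 = 2.43 s

Phase 2 (constant speed): v₀ = 15.9 m/s, a = 0 m/s².
v = v₀ + at = 15.9 + (0)(4.5) = 15.9 m/s
Δx = v₀t + ½at² = 15.9·4.5 + 0.5·0·4.5² = 71.3 m
Total time = 2.43 + 4.50 = 6.93 s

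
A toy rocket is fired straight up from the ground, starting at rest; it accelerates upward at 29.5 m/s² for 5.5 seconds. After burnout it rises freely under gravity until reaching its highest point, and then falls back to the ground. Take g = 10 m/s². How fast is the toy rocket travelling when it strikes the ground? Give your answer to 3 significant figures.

188 m/s

Phase 1 (powered ascent): v₀ = 0 m/s, a = 29.5 m/s².
v = v₀ + at = 0 + (29.5)(5.5) = 162 m/s
Δx = v₀t + ½at² = 0·5.5 + 0.5·29.5·5.5² = 446 m

Phase 2 (coasting upward): v₀ = 162 m/s, a = -10 m/s².
v = v₀ + at → t = (0 − 162) / -10 = 16.2 s
v² = v₀² + 2aΔx → Δx = (0² − 162²)/(2·-10) = 1320 m

Phase 3 (free fall): v₀ = 0 m/s, a = -10 m/s².
Falls 1760 m from rest: t = √(2·1760/10) = 18.8 s; v = g·t = 188 m/s.
Impact speed = 188 m/s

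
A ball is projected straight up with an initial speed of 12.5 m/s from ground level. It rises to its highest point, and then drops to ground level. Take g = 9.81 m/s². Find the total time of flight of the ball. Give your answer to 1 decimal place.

2.5 s

Phase 1 (rising): v₀ = 12.5 m/s, a = -9.81 m/s².
v = v₀ + at → t = (0 − 12.5) / -9.81 = 1.27 s
v² = v₀² + 2aΔx → Δx = (0² − 12.5²)/(2·-9.81) = 7.96 m

Phase 2 (falling): v₀ = 0 m/s, a = -9.81 m/s².
Falls 7.96 m from rest: t = √(2·7.96/9.81) = 1.27 s; v = g·t = 12.5 m/s.
Total time = 1.27 + 1.27 = 2.55 s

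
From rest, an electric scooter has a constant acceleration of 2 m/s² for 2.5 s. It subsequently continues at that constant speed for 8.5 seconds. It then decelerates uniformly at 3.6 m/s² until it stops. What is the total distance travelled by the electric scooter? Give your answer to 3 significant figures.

Phase 1 (accelerating): v₀ = 0 m/s, a = 2 m/s².
v = v₀ + at = 0 + (2)(2.5) = 5.00 m/s
Δx = v₀t + ½at² = 0·2.5 + 0.5·2·2.5² = 6.25 m

Phase 2 (constant speed): v₀ = 5.00 m/s, a = 0 m/s².
v = v₀ + at = 5.00 + (0)(8.5) = 5.00 m/s
Δx = v₀t + ½at² = 5.00·8.5 + 0.5·0·8.5² = 42.5 m

Phase 3 (decelerating): v₀ = 5.00 m/s, a = -3.6 m/s².
v = v₀ + at → t = (0 − 5.00) / -3.6 = 1.39 s
v² = v₀² + 2aΔx → Δx = (0² − 5.00²)/(2·-3.6) = 3.47 m
Total distance = 6.25 + 42.5 + 3.47 = 52.2 m

52.2 m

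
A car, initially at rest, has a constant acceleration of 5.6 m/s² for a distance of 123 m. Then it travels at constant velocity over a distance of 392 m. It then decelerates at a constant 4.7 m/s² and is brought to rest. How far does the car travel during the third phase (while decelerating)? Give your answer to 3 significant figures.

147 m

Phase 1 (accelerating): v₀ = 0 m/s, a = 5.6 m/s².
v² = v₀² + 2aΔx = 0² + 2·5.6·123 = 1380 → v = 37.1 m/s
t = (v − v₀)/a = (37.1 − 0)/5.6 = 6.63 s

Phase 2 (constant speed): v₀ = 37.1 m/s, a = 0 m/s².
Constant speed: t = d/v = 392/37.1 = 10.6 s

Phase 3 (decelerating): v₀ = 37.1 m/s, a = -4.7 m/s².
v = v₀ + at → t = (0 − 37.1) / -4.7 = 7.90 s
v² = v₀² + 2aΔx → Δx = (0² − 37.1²)/(2·-4.7) = 147 m
Distance in phase 3 = 147 m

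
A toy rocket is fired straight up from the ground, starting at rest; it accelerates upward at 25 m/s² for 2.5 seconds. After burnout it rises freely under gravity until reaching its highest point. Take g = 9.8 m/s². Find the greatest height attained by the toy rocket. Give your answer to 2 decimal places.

Phase 1 (powered ascent): v₀ = 0 m/s, a = 25 m/s².
v = v₀ + at = 0 + (25)(2.5) = 62.5 m/s
Δx = v₀t + ½at² = 0·2.5 + 0.5·25·2.5² = 78.1 m

Phase 2 (coasting upward): v₀ = 62.5 m/s, a = -9.8 m/s².
v = v₀ + at → t = (0 − 62.5) / -9.8 = 6.38 s
v² = v₀² + 2aΔx → Δx = (0² − 62.5²)/(2·-9.8) = 199 m
Maximum height = 78.1 + 199 = 277 m

277.42 m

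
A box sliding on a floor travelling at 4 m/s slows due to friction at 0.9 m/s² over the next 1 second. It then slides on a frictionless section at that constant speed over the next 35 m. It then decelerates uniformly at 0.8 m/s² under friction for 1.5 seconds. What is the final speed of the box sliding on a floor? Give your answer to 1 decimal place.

Phase 1 (decelerating): v₀ = 4.00 m/s, a = -0.9 m/s².
v = v₀ + at = 4.00 + (-0.9)(1) = 3.10 m/s
Δx = v₀t + ½at² = 4.00·1 + 0.5·-0.9·1² = 3.55 m

Phase 2 (constant speed): v₀ = 3.10 m/s, a = 0 m/s².
Constant speed: t = d/v = 35/3.10 = 11.3 s

Phase 3 (decelerating): v₀ = 3.10 m/s, a = -0.8 m/s².
v = v₀ + at = 3.10 + (-0.8)(1.5) = 1.90 m/s
Δx = v₀t + ½at² = 3.10·1.5 + 0.5·-0.8·1.5² = 3.75 m
Final speed = 1.90 m/s

1.9 m/s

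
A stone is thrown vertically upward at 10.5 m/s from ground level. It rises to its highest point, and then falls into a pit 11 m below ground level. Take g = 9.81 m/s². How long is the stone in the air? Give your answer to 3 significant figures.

2.91 s

Phase 1 (rising): v₀ = 10.5 m/s, a = -9.81 m/s².
v = v₀ + at → t = (0 − 10.5) / -9.81 = 1.07 s
v² = v₀² + 2aΔx → Δx = (0² − 10.5²)/(2·-9.81) = 5.62 m

Phase 2 (falling): v₀ = 0 m/s, a = -9.81 m/s².
Falls 16.6 m from rest: t = √(2·16.6/9.81) = 1.84 s; v = g·t = 18.1 m/s.
Total time = 1.07 + 1.84 = 2.91 s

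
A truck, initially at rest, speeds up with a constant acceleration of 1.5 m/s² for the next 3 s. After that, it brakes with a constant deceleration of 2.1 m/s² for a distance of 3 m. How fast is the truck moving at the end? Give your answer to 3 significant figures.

Phase 1 (accelerating): v₀ = 0 m/s, a = 1.5 m/s².
v = v₀ + at = 0 + (1.5)(3) = 4.50 m/s
Δx = v₀t + ½at² = 0·3 + 0.5·1.5·3² = 6.75 m

Phase 2 (decelerating): v₀ = 4.50 m/s, a = -2.1 m/s².
v² = v₀² + 2aΔx = 4.50² + 2·-2.1·3 = 7.65 → v = 2.77 m/s
t = (v − v₀)/a = (2.77 − 4.50)/-2.1 = 0.826 s
Final speed = 2.77 m/s

2.77 m/s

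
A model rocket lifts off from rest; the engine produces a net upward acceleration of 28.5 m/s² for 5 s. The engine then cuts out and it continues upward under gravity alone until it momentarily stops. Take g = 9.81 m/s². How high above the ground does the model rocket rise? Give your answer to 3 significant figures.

Phase 1 (powered ascent): v₀ = 0 m/s, a = 28.5 m/s².
v = v₀ + at = 0 + (28.5)(5) = 142 m/s
Δx = v₀t + ½at² = 0·5 + 0.5·28.5·5² = 356 m

Phase 2 (coasting upward): v₀ = 142 m/s, a = -9.81 m/s².
v = v₀ + at → t = (0 − 142) / -9.81 = 14.5 s
v² = v₀² + 2aΔx → Δx = (0² − 142²)/(2·-9.81) = 1030 m
Maximum height = 356 + 1030 = 1390 m

1390 m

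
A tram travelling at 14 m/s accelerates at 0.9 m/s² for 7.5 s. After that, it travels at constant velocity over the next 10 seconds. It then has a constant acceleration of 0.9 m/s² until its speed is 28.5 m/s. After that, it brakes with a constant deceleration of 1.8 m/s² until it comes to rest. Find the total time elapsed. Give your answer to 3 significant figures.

Phase 1 (accelerating): v₀ = 14.0 m/s, a = 0.9 m/s².
v = v₀ + at = 14.0 + (0.9)(7.5) = 20.8 m/s
Δx = v₀t + ½at² = 14.0·7.5 + 0.5·0.9·7.5² = 130 m

Phase 2 (constant speed): v₀ = 20.8 m/s, a = 0 m/s².
v = v₀ + at = 20.8 + (0)(10) = 20.8 m/s
Δx = v₀t + ½at² = 20.8·10 + 0.5·0·10² = 208 m

Phase 3 (accelerating): v₀ = 20.8 m/s, a = 0.9 m/s².
v = v₀ + at → t = (28.5 − 20.8) / 0.9 = 8.61 s
v² = v₀² + 2aΔx → Δx = (28.5² − 20.8²)/(2·0.9) = 212 m

Phase 4 (decelerating): v₀ = 28.5 m/s, a = -1.8 m/s².
v = v₀ + at → t = (0 − 28.5) / -1.8 = 15.8 s
v² = v₀² + 2aΔx → Δx = (0² − 28.5²)/(2·-1.8) = 226 m
Total time = 7.50 + 10.0 + 8.61 + 15.8 = 41.9 s

41.9 s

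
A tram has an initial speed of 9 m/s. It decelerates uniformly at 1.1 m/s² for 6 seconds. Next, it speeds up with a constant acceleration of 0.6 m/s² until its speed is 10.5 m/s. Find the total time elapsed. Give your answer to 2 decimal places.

Phase 1 (decelerating): v₀ = 9.00 m/s, a = -1.1 m/s².
v = v₀ + at = 9.00 + (-1.1)(6) = 2.40 m/s
Δx = v₀t + ½at² = 9.00·6 + 0.5·-1.1·6² = 34.2 m

Phase 2 (accelerating): v₀ = 2.40 m/s, a = 0.6 m/s².
v = v₀ + at → t = (10.5 − 2.40) / 0.6 = 13.5 s
v² = v₀² + 2aΔx → Δx = (10.5² − 2.40²)/(2·0.6) = 87.1 m
Total time = 6.00 + 13.5 = 19.5 s

19.50 s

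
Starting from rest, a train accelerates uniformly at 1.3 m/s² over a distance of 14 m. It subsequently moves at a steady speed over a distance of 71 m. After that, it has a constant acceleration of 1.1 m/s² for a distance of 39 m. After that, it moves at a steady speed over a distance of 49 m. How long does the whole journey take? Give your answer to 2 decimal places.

25.41 s

Phase 1 (accelerating): v₀ = 0 m/s, a = 1.3 m/s².
v² = v₀² + 2aΔx = 0² + 2·1.3·14 = 36.4 → v = 6.03 m/s
t = (v − v₀)/a = (6.03 − 0)/1.3 = 4.64 s

Phase 2 (constant speed): v₀ = 6.03 m/s, a = 0 m/s².
Constant speed: t = d/v = 71/6.03 = 11.8 s

Phase 3 (accelerating): v₀ = 6.03 m/s, a = 1.1 m/s².
v² = v₀² + 2aΔx = 6.03² + 2·1.1·39 = 122 → v = 11.1 m/s
t = (v − v₀)/a = (11.1 − 6.03)/1.1 = 4.56 s

Phase 4 (constant speed): v₀ = 11.1 m/s, a = 0 m/s².
Constant speed: t = d/v = 49/11.1 = 4.43 s
Total time = 4.64 + 11.8 + 4.56 + 4.43 = 25.4 s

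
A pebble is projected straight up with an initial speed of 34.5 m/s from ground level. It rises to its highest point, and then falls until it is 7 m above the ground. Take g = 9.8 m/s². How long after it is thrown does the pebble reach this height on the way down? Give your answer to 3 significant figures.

Phase 1 (rising): v₀ = 34.5 m/s, a = -9.8 m/s².
v = v₀ + at → t = (0 − 34.5) / -9.8 = 3.52 s
v² = v₀² + 2aΔx → Δx = (0² − 34.5²)/(2·-9.8) = 60.7 m

Phase 2 (falling): v₀ = 0 m/s, a = -9.8 m/s².
Falls 53.7 m from rest: t = √(2·53.7/9.8) = 3.31 s; v = g·t = 32.5 m/s.
Total time = 3.52 + 3.31 = 6.83 s

6.83 s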